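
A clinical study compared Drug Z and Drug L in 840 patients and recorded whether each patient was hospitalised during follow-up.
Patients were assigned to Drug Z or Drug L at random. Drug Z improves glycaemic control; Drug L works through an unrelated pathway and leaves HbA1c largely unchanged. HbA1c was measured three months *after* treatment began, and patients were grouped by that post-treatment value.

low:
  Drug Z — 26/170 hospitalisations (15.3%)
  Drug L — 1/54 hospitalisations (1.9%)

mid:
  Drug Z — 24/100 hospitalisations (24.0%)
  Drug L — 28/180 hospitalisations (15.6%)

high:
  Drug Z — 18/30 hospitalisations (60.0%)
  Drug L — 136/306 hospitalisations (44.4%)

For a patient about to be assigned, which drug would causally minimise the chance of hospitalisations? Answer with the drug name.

Stratifying would compare drugs among patients the drugs themselves sorted into HbA1c groups — a form of selection on an intermediate. The unconditioned pooled rates give the total causal effect.
Pooled: Drug Z 22.7% vs Drug L 30.6%; Drug Z is lower overall.

Drug Z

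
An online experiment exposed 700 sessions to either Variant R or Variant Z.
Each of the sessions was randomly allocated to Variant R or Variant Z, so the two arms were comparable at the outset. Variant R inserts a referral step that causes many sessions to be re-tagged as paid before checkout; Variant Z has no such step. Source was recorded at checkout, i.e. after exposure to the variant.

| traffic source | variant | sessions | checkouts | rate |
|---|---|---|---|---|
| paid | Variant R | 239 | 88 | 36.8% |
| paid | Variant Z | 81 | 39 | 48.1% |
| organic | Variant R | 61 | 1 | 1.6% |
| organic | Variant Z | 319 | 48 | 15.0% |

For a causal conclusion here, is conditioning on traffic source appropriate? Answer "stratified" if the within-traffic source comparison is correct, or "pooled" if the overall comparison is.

pooled

Within every traffic source level Variant Z has the higher rate, yet pooled Variant R does — Simpson's reversal.
Traffic source is recorded after the variant and is itself shifted by it — it sits on the causal path from variant to outcome. Conditioning on a mediator would strip out part of the effect we want; the pooled comparison gives the total causal effect.
Pooled: Variant R 29.7% vs Variant Z 21.8%; Variant R is higher overall.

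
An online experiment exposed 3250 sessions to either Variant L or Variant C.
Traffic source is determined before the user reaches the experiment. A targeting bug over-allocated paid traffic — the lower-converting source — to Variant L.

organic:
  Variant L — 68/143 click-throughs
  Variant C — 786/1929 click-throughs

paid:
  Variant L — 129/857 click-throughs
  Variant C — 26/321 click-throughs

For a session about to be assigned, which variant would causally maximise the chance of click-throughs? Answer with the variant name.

Variant L is higher inside every traffic source stratum but Variant C is higher in aggregate. Whether to stratify depends on how traffic source relates to the variant.
Nothing the variant does changes traffic source; the imbalance is an allocation artefact. With traffic source also predicting the outcome, the pooled figure is confounded, and the within-stratum comparison is the causal one.
Within each level — organic: 47.6% vs 40.7%; paid: 15.1% vs 8.1% — Variant L is higher every time.

Variant L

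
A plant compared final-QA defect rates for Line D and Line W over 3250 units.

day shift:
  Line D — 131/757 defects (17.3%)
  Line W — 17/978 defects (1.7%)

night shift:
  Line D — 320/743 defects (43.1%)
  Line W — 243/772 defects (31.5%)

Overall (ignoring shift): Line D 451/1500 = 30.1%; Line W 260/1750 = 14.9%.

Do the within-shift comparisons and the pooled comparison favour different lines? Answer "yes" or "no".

no

Within each shift level (day shift 17.3% vs 1.7%; night shift 43.1% vs 31.5%), Line W has the lower rate every time. Pooled: 30.1% vs 14.9% — Line W has the lower rate overall. They agree.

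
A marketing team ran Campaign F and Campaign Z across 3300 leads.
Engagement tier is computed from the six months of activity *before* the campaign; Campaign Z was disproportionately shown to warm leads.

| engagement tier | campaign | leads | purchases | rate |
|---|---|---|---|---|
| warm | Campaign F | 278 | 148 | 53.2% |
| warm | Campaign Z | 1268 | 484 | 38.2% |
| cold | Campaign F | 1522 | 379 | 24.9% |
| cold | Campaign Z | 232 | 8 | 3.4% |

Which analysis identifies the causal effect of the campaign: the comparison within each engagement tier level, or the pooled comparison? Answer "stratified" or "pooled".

stratified

The engagement tier-specific comparison favours Campaign F throughout, but the pooled figures favour Campaign Z. The question is whether to condition on engagement tier.
Nothing the campaign does changes engagement tier; the imbalance is an allocation artefact. With engagement tier also predicting the outcome, the pooled figure is confounded, and the within-stratum comparison is the causal one.
Within each level — warm: 53.2% vs 38.2%; cold: 24.9% vs 3.4% — Campaign F is higher every time.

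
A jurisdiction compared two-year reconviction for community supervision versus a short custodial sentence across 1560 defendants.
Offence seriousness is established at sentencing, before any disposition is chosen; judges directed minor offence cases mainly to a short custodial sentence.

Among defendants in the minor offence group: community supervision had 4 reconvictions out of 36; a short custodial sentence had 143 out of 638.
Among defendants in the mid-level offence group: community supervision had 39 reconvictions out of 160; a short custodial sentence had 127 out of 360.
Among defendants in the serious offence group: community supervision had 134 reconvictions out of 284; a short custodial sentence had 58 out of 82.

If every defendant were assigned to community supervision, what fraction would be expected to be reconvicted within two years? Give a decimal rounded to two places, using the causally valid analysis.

0.24

community supervision is lower inside every offence seriousness stratum but a short custodial sentence is lower in aggregate. Whether to stratify depends on how offence seriousness relates to the disposition.
Here offence seriousness is a common cause — it drives both which disposition a case falls under and the outcome. The crude comparison mixes populations; the stratum-specific rates are the causally relevant ones.
Standardising community supervision to the population offence seriousness mix: 0.432·4/36 + 0.333·39/160 + 0.235·134/284 = 0.240.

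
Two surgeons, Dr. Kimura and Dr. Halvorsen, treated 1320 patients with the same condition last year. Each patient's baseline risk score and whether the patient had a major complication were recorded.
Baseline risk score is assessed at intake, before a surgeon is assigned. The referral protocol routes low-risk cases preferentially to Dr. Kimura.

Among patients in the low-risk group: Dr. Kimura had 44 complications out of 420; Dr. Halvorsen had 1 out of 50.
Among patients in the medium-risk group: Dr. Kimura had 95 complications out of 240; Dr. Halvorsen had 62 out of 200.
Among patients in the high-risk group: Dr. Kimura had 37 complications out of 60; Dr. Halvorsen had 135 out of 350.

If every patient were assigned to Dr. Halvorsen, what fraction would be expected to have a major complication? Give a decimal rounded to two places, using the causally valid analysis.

0.23

Since baseline risk score is a pre-existing factor (not a product of the surgeon) and it affects the outcome on its own, it is a confounder. The stratified rates, not the pooled rate, identify the causal effect.
Standardising Dr. Halvorsen to the population baseline risk score mix: 0.356·1/50 + 0.333·62/200 + 0.311·135/350 = 0.230.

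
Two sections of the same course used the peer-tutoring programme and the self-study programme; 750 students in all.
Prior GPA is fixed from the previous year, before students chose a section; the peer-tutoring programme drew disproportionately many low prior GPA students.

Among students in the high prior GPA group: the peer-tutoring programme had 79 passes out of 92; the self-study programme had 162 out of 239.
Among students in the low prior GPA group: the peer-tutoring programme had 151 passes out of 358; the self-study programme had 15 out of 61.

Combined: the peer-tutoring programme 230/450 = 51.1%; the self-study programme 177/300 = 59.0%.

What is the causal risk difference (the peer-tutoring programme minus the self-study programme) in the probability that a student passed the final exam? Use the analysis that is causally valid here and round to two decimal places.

Prior GPA band is set before the teaching method has any effect — it is not caused by the teaching method — and it independently drives the outcome. That makes it a confounder, so the causal comparison is within prior GPA band levels.
Adjusting over the population distribution of prior GPA band: 0.441·(0.859−0.678) + 0.559·(0.422−0.246) = +0.178.

+0.18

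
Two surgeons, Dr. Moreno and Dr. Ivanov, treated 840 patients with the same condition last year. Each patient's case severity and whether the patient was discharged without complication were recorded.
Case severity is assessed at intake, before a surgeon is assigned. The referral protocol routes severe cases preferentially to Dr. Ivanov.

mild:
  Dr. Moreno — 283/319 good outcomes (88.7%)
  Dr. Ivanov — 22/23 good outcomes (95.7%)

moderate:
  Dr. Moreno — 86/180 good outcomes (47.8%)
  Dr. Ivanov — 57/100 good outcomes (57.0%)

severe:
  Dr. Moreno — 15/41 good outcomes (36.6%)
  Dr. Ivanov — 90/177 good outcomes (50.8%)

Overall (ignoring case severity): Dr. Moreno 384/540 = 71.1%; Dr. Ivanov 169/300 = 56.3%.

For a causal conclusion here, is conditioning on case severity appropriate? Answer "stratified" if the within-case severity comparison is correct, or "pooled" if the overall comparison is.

stratified

Since case severity is a pre-existing factor (not a product of the surgeon) and it affects the outcome on its own, it is a confounder. The stratified rates, not the pooled rate, identify the causal effect.
Within each level — mild: 88.7% vs 95.7%; moderate: 47.8% vs 57.0%; severe: 36.6% vs 50.8% — Dr. Ivanov is higher every time.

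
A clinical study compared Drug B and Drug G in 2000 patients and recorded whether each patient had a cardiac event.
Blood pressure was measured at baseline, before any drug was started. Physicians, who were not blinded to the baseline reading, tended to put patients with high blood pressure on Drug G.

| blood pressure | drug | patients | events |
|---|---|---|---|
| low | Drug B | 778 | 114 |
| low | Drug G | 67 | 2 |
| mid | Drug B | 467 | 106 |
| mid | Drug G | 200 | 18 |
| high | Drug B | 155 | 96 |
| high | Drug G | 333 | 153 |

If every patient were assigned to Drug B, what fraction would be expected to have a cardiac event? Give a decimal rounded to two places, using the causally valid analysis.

Drug G is lower inside every blood pressure stratum but Drug B is lower in aggregate. Whether to stratify depends on how blood pressure relates to the drug.
Here blood pressure is a common cause — it drives both which drug a case falls under and the outcome. The crude comparison mixes populations; the stratum-specific rates are the causally relevant ones.
Standardising Drug B to the population blood pressure mix: 0.422·114/778 + 0.334·106/467 + 0.244·96/155 = 0.289.

0.29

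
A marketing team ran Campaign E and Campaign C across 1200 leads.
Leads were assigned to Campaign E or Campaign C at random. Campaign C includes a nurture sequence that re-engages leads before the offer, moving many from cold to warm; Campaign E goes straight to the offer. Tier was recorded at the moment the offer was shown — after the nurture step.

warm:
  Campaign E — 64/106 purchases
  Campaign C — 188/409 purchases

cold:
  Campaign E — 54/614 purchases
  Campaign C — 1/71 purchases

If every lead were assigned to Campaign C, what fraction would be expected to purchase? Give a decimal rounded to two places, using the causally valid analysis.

0.39

Campaign E is higher inside every engagement tier stratum but Campaign C is higher in aggregate. Whether to stratify depends on how engagement tier relates to the campaign.
Engagement tier is downstream of the campaign. One should not condition on a consequence of treatment, so the overall rates are the right comparison.
So P(outcome | do(Campaign C)) is just the pooled rate for Campaign C: 189/480 = 0.394.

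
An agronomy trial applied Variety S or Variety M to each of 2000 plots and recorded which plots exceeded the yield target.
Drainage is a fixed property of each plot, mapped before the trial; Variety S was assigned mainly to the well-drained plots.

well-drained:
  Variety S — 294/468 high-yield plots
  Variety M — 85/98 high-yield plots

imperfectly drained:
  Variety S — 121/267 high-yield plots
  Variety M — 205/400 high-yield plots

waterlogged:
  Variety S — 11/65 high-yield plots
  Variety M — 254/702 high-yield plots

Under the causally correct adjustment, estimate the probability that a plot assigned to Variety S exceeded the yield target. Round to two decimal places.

0.39

The stratified and pooled comparisons disagree (Variety M wins within each field drainage; Variety S wins overall), so the answer turns on the causal role of field drainage.
Field drainage satisfies the back-door criterion: it is not a descendant of the variety, and it blocks the spurious path from variety to outcome. Adjusting for it (i.e., using the within-field drainage rates) gives the causal effect.
Standardising Variety S to the population field drainage mix: 0.283·294/468 + 0.334·121/267 + 0.384·11/65 = 0.394.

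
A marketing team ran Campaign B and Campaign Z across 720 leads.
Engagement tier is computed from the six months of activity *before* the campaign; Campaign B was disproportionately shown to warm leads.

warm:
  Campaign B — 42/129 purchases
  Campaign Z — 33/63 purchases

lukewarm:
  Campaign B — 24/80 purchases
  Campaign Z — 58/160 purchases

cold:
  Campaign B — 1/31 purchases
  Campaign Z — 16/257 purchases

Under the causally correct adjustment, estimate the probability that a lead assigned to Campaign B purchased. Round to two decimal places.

Campaign Z is higher inside every engagement tier stratum but Campaign B is higher in aggregate. Whether to stratify depends on how engagement tier relates to the campaign.
Nothing the campaign does changes engagement tier; the imbalance is an allocation artefact. With engagement tier also predicting the outcome, the pooled figure is confounded, and the within-stratum comparison is the causal one.
Standardising Campaign B to the population engagement tier mix: 0.267·42/129 + 0.333·24/80 + 0.400·1/31 = 0.200.

0.20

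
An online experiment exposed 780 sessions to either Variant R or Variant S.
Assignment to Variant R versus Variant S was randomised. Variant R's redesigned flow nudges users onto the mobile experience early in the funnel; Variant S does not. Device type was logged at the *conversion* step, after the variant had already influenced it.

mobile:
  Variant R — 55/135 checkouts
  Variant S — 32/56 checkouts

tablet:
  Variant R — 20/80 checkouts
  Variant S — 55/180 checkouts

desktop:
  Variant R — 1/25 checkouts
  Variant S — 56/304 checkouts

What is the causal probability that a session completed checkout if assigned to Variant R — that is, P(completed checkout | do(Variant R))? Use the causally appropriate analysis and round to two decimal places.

Device type is downstream of the variant. One should not condition on a consequence of treatment, so the overall rates are the right comparison.
So P(outcome | do(Variant R)) is just the pooled rate for Variant R: 76/240 = 0.317.

0.32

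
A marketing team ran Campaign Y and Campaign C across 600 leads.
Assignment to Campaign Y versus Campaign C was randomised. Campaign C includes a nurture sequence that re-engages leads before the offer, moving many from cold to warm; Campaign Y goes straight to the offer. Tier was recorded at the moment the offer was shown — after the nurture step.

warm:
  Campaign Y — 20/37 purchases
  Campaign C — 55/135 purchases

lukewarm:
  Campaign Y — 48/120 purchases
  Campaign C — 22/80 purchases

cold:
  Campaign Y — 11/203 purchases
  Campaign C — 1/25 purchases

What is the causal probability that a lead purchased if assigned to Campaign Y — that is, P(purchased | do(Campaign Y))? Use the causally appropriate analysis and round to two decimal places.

Because the campaign influences engagement tier, engagement tier is a post-treatment mediator, not a confounder. Stratifying on it would bias the estimate; the causal effect is the crude pooled difference.
So P(outcome | do(Campaign Y)) is just the pooled rate for Campaign Y: 79/360 = 0.219.

0.22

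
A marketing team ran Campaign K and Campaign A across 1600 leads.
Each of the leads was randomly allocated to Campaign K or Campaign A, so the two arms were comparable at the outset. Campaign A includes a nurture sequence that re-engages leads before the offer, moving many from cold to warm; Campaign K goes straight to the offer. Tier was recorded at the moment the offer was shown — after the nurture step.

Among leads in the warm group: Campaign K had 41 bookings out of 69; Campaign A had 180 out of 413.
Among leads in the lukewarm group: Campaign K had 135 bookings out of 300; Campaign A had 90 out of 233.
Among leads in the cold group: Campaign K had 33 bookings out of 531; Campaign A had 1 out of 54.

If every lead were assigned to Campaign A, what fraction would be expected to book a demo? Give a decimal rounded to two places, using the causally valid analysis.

0.39

Campaign K is higher inside every engagement tier stratum but Campaign A is higher in aggregate. Whether to stratify depends on how engagement tier relates to the campaign.
Engagement tier is recorded after the campaign and is itself shifted by it — it sits on the causal path from campaign to outcome. Conditioning on a mediator would strip out part of the effect we want; the pooled comparison gives the total causal effect.
So P(outcome | do(Campaign A)) is just the pooled rate for Campaign A: 271/700 = 0.387.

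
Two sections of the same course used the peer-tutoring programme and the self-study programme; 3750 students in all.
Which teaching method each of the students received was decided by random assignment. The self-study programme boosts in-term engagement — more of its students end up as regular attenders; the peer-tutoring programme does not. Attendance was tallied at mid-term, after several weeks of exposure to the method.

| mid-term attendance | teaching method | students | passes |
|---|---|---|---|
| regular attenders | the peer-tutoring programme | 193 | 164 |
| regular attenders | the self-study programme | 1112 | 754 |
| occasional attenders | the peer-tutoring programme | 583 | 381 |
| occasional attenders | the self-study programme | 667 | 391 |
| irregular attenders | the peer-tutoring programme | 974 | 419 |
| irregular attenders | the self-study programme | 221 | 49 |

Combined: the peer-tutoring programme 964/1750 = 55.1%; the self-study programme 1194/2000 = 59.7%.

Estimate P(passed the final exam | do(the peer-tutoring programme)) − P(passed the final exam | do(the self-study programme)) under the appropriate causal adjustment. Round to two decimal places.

-0.05

the peer-tutoring programme is higher inside every mid-term attendance stratum but the self-study programme is higher in aggregate. Whether to stratify depends on how mid-term attendance relates to the teaching method.
Mid-term attendance lies on the pathway teaching method → mid-term attendance → outcome, so adjusting for it blocks the indirect effect. For the total causal effect of teaching method, use the unadjusted pooled rates.
The causal difference is the pooled difference: 0.551 − 0.597 = -0.046.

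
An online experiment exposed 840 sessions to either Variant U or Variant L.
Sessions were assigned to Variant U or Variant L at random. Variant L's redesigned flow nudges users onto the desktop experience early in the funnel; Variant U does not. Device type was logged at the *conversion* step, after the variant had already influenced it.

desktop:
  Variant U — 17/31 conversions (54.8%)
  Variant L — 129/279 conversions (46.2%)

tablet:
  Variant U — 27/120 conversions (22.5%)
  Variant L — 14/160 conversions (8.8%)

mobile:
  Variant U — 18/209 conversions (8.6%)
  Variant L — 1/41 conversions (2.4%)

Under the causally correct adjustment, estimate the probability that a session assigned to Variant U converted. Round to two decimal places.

0.17

The stratified and pooled comparisons disagree (Variant U wins within each device type; Variant L wins overall), so the answer turns on the causal role of device type.
Device type lies on the pathway variant → device type → outcome, so adjusting for it blocks the indirect effect. For the total causal effect of variant, use the unadjusted pooled rates.
So P(outcome | do(Variant U)) is just the pooled rate for Variant U: 62/360 = 0.172.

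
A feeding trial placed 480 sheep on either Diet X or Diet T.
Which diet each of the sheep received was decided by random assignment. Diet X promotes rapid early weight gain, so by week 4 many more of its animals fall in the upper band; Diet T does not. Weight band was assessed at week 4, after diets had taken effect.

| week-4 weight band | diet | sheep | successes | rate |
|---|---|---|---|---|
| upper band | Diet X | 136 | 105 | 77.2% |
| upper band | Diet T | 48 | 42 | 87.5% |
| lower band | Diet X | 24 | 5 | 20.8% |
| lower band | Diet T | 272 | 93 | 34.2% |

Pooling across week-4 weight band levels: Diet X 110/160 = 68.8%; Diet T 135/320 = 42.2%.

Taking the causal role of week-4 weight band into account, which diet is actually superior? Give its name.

Week-4 weight band lies on the pathway diet → week-4 weight band → outcome, so adjusting for it blocks the indirect effect. For the total causal effect of diet, use the unadjusted pooled rates.
Pooled: Diet X 68.8% vs Diet T 42.2%; Diet X is higher overall.

Diet X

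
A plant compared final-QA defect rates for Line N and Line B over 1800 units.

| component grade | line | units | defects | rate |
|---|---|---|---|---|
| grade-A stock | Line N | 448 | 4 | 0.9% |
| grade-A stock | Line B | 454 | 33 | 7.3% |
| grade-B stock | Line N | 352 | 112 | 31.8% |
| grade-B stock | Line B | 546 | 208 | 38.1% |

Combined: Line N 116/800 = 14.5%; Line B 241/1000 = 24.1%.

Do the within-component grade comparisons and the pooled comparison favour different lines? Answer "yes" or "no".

Within each component grade level (grade-A stock 0.9% vs 7.3%; grade-B stock 31.8% vs 38.1%), Line N has the lower rate every time. Pooled: 14.5% vs 24.1% — Line N has the lower rate overall. They agree.

no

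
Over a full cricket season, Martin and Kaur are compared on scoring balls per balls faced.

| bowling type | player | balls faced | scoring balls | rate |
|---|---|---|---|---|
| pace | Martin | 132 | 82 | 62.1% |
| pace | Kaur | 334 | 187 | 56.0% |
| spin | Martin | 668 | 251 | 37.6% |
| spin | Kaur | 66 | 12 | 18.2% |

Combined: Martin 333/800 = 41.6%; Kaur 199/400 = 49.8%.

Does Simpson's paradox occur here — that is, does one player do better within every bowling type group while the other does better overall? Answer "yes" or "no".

yes

Within each bowling type level (pace 62.1% vs 56.0%; spin 37.6% vs 18.2%), Martin has the higher rate every time. Pooled: 41.6% vs 49.8% — Kaur has the higher rate overall. The two comparisons disagree.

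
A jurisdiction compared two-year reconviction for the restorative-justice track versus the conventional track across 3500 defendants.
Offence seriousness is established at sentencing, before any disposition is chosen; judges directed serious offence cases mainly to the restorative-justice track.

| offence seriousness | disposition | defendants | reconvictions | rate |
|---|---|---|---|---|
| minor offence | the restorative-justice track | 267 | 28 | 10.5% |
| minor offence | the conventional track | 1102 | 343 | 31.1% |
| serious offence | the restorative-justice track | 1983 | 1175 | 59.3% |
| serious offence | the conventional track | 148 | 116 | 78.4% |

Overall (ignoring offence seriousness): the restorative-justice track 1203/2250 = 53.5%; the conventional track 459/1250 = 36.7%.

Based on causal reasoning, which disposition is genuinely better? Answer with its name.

the restorative-justice track

Offence seriousness differs across dispositions for reasons unrelated to any effect of the disposition itself, and it separately predicts the outcome — a classic confounder. We must compare within offence seriousness levels.
Within each level — minor offence: 10.5% vs 31.1%; serious offence: 59.3% vs 78.4% — the restorative-justice track is lower every time.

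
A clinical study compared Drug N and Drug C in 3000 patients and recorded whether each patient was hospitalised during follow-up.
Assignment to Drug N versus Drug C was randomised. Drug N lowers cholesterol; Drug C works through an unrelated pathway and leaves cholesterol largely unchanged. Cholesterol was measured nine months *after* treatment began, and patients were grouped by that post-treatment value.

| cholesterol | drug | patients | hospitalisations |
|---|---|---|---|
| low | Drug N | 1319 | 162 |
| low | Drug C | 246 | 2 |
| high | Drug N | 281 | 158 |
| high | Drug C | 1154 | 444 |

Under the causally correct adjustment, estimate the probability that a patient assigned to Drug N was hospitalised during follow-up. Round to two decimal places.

0.20

Within every cholesterol level Drug C has the lower rate, yet pooled Drug N does — Simpson's reversal.
Cholesterol lies on the pathway drug → cholesterol → outcome, so adjusting for it blocks the indirect effect. For the total causal effect of drug, use the unadjusted pooled rates.
So P(outcome | do(Drug N)) is just the pooled rate for Drug N: 320/1600 = 0.200.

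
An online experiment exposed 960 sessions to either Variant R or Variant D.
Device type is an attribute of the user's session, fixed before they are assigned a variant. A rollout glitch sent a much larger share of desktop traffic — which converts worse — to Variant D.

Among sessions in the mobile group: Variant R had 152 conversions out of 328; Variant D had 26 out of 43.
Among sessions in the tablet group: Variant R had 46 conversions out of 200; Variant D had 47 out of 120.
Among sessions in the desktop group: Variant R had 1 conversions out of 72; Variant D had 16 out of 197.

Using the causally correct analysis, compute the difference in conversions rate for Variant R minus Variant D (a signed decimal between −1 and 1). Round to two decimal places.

-0.13

The imbalance in device type arose from how sessions were allocated, not from anything the variant did; and device type independently affects the outcome. The pooled gap is confounded — condition on device type.
Adjusting over the population distribution of device type: 0.386·(0.463−0.605) + 0.333·(0.230−0.392) + 0.280·(0.014−0.081) = -0.127.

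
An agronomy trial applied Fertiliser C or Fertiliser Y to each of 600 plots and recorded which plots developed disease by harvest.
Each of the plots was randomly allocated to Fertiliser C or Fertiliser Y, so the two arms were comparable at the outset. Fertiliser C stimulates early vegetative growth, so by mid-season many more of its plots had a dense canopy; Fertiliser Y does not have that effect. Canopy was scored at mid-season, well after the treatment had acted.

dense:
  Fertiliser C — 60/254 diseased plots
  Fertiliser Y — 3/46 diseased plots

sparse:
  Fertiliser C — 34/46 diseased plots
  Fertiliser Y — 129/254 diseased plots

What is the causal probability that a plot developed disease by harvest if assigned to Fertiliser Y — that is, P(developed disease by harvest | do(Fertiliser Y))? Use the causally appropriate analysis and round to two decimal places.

0.44

The mid-season canopy-specific comparison favours Fertiliser Y throughout, but the pooled figures favour Fertiliser C. The question is whether to condition on mid-season canopy.
The distribution of mid-season canopy is itself part of what the fertiliser does — it is an intermediate outcome. Holding it fixed would remove that part of the effect; the total effect is the pooled difference.
So P(outcome | do(Fertiliser Y)) is just the pooled rate for Fertiliser Y: 132/300 = 0.440.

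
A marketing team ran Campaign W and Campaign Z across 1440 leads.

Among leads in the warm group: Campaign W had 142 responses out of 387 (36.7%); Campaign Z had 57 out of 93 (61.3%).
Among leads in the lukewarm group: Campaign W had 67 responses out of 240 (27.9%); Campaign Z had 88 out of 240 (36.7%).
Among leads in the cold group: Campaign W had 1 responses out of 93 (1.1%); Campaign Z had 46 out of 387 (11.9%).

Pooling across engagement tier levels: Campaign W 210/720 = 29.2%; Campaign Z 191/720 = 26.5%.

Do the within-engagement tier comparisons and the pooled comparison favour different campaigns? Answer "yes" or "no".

yes

Within each engagement tier level (warm 36.7% vs 61.3%; lukewarm 27.9% vs 36.7%; cold 1.1% vs 11.9%), Campaign Z has the higher rate every time. Pooled: 29.2% vs 26.5% — Campaign W has the higher rate overall. The two comparisons disagree.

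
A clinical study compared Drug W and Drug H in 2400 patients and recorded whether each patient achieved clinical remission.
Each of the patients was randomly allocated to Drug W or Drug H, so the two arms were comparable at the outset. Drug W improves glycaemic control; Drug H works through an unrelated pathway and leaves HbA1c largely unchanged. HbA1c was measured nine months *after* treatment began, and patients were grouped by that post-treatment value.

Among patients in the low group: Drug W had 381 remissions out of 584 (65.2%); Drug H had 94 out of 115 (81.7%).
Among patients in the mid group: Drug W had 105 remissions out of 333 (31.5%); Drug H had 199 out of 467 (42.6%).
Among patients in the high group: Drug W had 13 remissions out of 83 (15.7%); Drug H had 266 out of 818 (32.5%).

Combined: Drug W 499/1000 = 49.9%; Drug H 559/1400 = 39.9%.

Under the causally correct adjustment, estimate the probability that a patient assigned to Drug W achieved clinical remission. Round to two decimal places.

HbA1c is recorded after the drug and is itself shifted by it — it sits on the causal path from drug to outcome. Conditioning on a mediator would strip out part of the effect we want; the pooled comparison gives the total causal effect.
So P(outcome | do(Drug W)) is just the pooled rate for Drug W: 499/1000 = 0.499.

0.50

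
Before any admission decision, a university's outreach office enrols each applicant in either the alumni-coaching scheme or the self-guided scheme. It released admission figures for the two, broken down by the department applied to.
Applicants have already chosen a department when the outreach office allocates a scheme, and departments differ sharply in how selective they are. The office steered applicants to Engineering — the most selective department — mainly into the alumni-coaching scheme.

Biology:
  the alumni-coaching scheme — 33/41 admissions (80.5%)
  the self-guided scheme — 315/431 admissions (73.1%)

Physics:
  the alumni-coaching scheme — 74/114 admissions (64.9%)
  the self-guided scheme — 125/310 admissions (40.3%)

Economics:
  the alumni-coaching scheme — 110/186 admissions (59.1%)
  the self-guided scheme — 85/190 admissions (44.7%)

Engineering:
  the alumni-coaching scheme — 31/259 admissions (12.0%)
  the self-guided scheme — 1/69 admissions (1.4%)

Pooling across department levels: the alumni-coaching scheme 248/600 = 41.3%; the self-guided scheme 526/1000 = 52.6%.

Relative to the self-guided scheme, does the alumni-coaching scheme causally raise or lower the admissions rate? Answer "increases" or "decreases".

The department-specific comparison favours the alumni-coaching scheme throughout, but the pooled figures favour the self-guided scheme. The question is whether to condition on department.
Department is set before the outreach scheme has any effect — it is not caused by the outreach scheme — and it independently drives the outcome. That makes it a confounder, so the causal comparison is within department levels.
Within each level — Biology: 80.5% vs 73.1%; Physics: 64.9% vs 40.3%; Economics: 59.1% vs 44.7%; Engineering: 12.0% vs 1.4% — the alumni-coaching scheme is higher every time.

increases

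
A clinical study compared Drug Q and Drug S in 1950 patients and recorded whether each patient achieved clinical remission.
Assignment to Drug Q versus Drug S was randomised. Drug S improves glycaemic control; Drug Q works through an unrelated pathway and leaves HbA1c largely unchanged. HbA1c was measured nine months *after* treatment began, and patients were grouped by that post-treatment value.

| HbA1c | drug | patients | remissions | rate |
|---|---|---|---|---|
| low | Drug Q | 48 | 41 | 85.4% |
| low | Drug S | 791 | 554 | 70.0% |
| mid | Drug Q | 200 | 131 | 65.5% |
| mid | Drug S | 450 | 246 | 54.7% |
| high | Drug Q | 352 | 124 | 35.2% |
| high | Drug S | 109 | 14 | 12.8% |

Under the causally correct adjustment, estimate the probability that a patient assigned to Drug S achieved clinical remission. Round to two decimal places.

0.60

The HbA1c-specific comparison favours Drug Q throughout, but the pooled figures favour Drug S. The question is whether to condition on HbA1c.
HbA1c is downstream of the drug. One should not condition on a consequence of treatment, so the overall rates are the right comparison.
So P(outcome | do(Drug S)) is just the pooled rate for Drug S: 814/1350 = 0.603.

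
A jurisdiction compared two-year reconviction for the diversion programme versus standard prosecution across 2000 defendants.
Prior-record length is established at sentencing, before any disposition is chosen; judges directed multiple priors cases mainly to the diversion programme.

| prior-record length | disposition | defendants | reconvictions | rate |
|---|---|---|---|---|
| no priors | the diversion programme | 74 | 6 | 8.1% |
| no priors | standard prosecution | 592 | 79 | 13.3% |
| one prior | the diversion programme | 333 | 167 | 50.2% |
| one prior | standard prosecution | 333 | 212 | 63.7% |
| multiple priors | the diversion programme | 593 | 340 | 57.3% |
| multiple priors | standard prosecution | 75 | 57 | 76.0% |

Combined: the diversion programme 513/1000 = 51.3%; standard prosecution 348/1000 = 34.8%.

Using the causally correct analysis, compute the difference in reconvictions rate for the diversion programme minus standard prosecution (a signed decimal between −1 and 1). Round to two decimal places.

-0.12

Prior-record length is set before the disposition has any effect — it is not caused by the disposition — and it independently drives the outcome. That makes it a confounder, so the causal comparison is within prior-record length levels.
Adjusting over the population distribution of prior-record length: 0.333·(0.081−0.133) + 0.333·(0.502−0.637) + 0.334·(0.573−0.760) = -0.125.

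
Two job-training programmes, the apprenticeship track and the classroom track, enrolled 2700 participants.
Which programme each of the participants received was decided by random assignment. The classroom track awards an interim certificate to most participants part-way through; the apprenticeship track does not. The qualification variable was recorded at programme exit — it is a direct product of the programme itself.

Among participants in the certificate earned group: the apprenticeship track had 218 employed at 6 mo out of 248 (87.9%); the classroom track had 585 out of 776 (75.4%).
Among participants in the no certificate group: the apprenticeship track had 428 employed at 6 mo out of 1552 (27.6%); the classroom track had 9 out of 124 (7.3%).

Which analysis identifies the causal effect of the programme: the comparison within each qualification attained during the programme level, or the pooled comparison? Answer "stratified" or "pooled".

pooled

the apprenticeship track is higher inside every qualification attained during the programme stratum but the classroom track is higher in aggregate. Whether to stratify depends on how qualification attained during the programme relates to the programme.
Stratifying would compare programmes among participants the programmes themselves sorted into qualification attained during the programme groups — a form of selection on an intermediate. The unconditioned pooled rates give the total causal effect.
Pooled: the apprenticeship track 35.9% vs the classroom track 66.0%; the classroom track is higher overall.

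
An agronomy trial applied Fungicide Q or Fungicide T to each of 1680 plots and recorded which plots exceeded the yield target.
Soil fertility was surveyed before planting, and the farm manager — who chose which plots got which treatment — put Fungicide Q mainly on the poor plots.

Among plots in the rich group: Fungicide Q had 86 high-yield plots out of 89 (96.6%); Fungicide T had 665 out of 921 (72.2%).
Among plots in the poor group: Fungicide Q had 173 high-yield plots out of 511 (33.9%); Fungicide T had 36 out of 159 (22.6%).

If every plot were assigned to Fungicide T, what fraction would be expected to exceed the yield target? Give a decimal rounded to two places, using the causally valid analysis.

0.52

The imbalance in soil fertility arose from how plots were allocated, not from anything the fungicide did; and soil fertility independently affects the outcome. The pooled gap is confounded — condition on soil fertility.
Standardising Fungicide T to the population soil fertility mix: 0.601·665/921 + 0.399·36/159 = 0.524.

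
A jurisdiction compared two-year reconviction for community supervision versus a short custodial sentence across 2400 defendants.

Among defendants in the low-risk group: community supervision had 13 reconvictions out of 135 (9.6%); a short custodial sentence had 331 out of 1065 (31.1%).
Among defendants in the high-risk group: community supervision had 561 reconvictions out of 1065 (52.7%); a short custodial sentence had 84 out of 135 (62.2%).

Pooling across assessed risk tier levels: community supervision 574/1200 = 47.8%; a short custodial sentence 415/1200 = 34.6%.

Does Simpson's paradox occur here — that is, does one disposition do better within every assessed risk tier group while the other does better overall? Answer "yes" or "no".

yes

Within each assessed risk tier level (low-risk 9.6% vs 31.1%; high-risk 52.7% vs 62.2%), community supervision has the lower rate every time. Pooled: 47.8% vs 34.6% — a short custodial sentence has the lower rate overall. The two comparisons disagree.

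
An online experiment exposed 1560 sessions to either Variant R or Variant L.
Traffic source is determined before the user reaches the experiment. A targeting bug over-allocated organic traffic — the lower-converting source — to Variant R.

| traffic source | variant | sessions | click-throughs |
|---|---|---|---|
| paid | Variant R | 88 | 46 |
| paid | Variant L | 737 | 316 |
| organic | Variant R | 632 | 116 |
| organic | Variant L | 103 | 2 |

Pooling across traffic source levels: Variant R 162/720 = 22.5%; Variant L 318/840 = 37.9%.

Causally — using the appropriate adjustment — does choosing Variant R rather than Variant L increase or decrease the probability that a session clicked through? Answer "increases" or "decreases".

Variant R is higher inside every traffic source stratum but Variant L is higher in aggregate. Whether to stratify depends on how traffic source relates to the variant.
Traffic source differs across variants for reasons unrelated to any effect of the variant itself, and it separately predicts the outcome — a classic confounder. We must compare within traffic source levels.
Within each level — paid: 52.3% vs 42.9%; organic: 18.4% vs 1.9% — Variant R is higher every time.

increases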